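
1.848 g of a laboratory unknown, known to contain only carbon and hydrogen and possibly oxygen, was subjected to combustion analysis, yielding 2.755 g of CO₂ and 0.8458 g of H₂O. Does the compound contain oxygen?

yes

mol C = 2.755 g CO₂ ÷ 44.009 g/mol = 0.062601 mol
mol H = 2 × 0.8458 g H₂O ÷ 18.015 g/mol = 0.093900 mol
C and H account for only 0.84655 g of the 1.848 g sample; the remaining 1.0015 g must be oxygen.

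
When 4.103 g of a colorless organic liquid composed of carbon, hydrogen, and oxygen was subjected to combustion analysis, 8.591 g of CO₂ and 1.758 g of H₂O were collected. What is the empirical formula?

mol C = 8.591 g CO₂ ÷ 44.009 g/mol = 0.19521 mol
mol H = 2 × 1.758 g H₂O ÷ 18.015 g/mol = 0.19517 mol
mass O = 4.103 − (2.3447 + 0.19673) = 1.5616 g → mol O = 1.5616 ÷ 15.999 = 0.097606 mol
Divide by the smallest (0.097606 mol): C 2.000, H 2.000, O 1.000

C2H2O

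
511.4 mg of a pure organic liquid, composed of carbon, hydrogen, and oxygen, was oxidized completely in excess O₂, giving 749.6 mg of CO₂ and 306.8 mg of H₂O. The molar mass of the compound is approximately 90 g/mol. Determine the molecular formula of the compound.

mol C = 0.7496 g CO₂ ÷ 44.009 g/mol = 0.017033 mol
mol H = 2 × 0.3068 g H₂O ÷ 18.015 g/mol = 0.034061 mol
mass O = 0.5114 − (0.20458 + 0.034333) = 0.27249 g → mol O = 0.27249 ÷ 15.999 = 0.017031 mol
Divide by the smallest (0.017031 mol): C 1.000, H 2.000, O 1.000
Empirical formula: CH2O
Empirical-formula mass = 30.03 g/mol; 90 ÷ 30.03 ≈ 3, so the molecular formula is C3H6O3.

C3H6O3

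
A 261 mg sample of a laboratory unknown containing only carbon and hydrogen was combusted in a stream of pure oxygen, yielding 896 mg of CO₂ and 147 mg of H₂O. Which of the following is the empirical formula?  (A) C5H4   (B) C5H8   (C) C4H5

(A) C5H4

mol C = 0.896 g CO₂ ÷ 44.009 g/mol = 0.02036 mol
mol H = 2 × 0.147 g H₂O ÷ 18.015 g/mol = 0.01632 mol
Divide by the smallest (0.01632 mol): C 1.248, H 1.000
Multiplying each by 4 gives whole numbers: C 4.99, H 4.00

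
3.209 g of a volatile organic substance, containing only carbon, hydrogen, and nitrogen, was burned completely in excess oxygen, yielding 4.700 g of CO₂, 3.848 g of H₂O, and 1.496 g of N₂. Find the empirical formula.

CH4N

mol C = 4.700 g CO₂ ÷ 44.009 g/mol = 0.10680 mol
mol H = 2 × 3.848 g H₂O ÷ 18.015 g/mol = 0.42720 mol
mol N = 2 × 1.496 g N₂ ÷ 28.014 g/mol = 0.10680 mol
Divide by the smallest (0.10680 mol): C 1.000, H 4.000, N 1.000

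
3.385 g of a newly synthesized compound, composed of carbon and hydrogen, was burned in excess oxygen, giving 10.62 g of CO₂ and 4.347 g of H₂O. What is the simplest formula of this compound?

mol C = 10.62 g CO₂ ÷ 44.009 g/mol = 0.24131 mol
mol H = 2 × 4.347 g H₂O ÷ 18.015 g/mol = 0.48260 mol
Divide by the smallest (0.24131 mol): C 1.000, H 2.000

CH2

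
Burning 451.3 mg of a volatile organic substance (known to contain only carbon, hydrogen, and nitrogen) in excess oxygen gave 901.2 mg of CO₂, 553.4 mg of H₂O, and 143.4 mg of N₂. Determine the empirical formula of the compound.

C2H6N

mol C = 0.9012 g CO₂ ÷ 44.009 g/mol = 0.020478 mol
mol H = 2 × 0.5534 g H₂O ÷ 18.015 g/mol = 0.061438 mol
mol N = 2 × 0.1434 g N₂ ÷ 28.014 g/mol = 0.010238 mol
Divide by the smallest (0.010238 mol): C 2.000, H 6.001, N 1.000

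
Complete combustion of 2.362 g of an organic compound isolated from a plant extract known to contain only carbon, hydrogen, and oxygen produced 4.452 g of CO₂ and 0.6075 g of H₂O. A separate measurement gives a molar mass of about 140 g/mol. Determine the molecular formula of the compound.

C6H4O4

mol C = 4.452 g CO₂ ÷ 44.009 g/mol = 0.10116 mol
mol H = 2 × 0.6075 g H₂O ÷ 18.015 g/mol = 0.067444 mol
mass O = 2.362 − (1.2150 + 0.067983) = 1.0790 g → mol O = 1.0790 ÷ 15.999 = 0.067440 mol
Divide by the smallest (0.067440 mol): C 1.500, H 1.000, O 1.000
Multiplying each by 2 gives whole numbers: C 3.00, H 2.00, O 2.00
Empirical formula: C3H2O2
Empirical-formula mass = 70.05 g/mol; 140 ÷ 70.05 ≈ 2, so the molecular formula is C6H4O4.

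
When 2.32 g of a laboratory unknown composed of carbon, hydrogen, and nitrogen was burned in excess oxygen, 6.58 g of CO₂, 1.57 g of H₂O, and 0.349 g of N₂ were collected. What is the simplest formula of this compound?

mol C = 6.58 g CO₂ ÷ 44.009 g/mol = 0.1495 mol
mol H = 2 × 1.57 g H₂O ÷ 18.015 g/mol = 0.1743 mol
mol N = 2 × 0.349 g N₂ ÷ 28.014 g/mol = 0.02492 mol
Divide by the smallest (0.02492 mol): C 6.001, H 6.995, N 1.000

C6H7N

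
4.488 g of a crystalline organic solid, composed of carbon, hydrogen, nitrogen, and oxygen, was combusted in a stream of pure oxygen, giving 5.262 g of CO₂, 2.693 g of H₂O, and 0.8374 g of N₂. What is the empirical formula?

mol C = 5.262 g CO₂ ÷ 44.009 g/mol = 0.11957 mol
mol H = 2 × 2.693 g H₂O ÷ 18.015 g/mol = 0.29897 mol
mol N = 2 × 0.8374 g N₂ ÷ 28.014 g/mol = 0.059784 mol
mass O = 4.488 − (1.4361 + 0.30136 + 0.83740) = 1.9131 g → mol O = 1.9131 ÷ 15.999 = 0.11958 mol
Divide by the smallest (0.059784 mol): C 2.000, H 5.001, N 1.000, O 2.000

C2H5NO2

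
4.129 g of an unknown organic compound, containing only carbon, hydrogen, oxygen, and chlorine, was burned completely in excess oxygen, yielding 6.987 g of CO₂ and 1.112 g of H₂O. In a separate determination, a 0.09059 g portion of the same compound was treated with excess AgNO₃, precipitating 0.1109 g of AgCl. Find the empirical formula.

C9H7Cl2O3

mol C = 6.987 g CO₂ ÷ 44.009 g/mol = 0.15876 mol
mol H = 2 × 1.112 g H₂O ÷ 18.015 g/mol = 0.12345 mol
From the AgCl data: mol Cl per gram of compound = (0.1109 ÷ 143.318) ÷ 0.09059 = 0.0085418 mol/g, so in the 4.129 g combustion sample mol Cl = 0.035269 mol
mass O = 4.129 − (1.9069 + 0.12444 + 1.2503) = 0.84736 g → mol O = 0.84736 ÷ 15.999 = 0.052964 mol
Divide by the smallest (0.035269 mol): C 4.501, H 3.500, Cl 1.000, O 1.502
Multiplying each by 2 gives whole numbers: C 9.00, H 7.00, Cl 2.00, O 3.00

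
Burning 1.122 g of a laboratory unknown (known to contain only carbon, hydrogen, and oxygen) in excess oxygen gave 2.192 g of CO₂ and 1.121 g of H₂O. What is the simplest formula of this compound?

mol C = 2.192 g CO₂ ÷ 44.009 g/mol = 0.049808 mol
mol H = 2 × 1.121 g H₂O ÷ 18.015 g/mol = 0.12445 mol
mass O = 1.122 − (0.59824 + 0.12545) = 0.39831 g → mol O = 0.39831 ÷ 15.999 = 0.024896 mol
Divide by the smallest (0.024896 mol): C 2.001, H 4.999, O 1.000

C2H5O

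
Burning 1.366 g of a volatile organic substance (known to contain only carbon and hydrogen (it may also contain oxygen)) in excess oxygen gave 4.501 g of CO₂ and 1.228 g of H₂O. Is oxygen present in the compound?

no

mol C = 4.501 g CO₂ ÷ 44.009 g/mol = 0.10227 mol
mol H = 2 × 1.228 g H₂O ÷ 18.015 g/mol = 0.13633 mol
C and H together account for 1.3658 g — essentially the entire 1.366 g sample — so the compound contains no oxygen.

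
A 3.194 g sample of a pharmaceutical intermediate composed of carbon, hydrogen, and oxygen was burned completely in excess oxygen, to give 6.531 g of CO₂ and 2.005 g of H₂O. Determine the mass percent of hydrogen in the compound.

7.02%

mol C = 6.531 g CO₂ ÷ 44.009 g/mol = 0.14840 mol
mol H = 2 × 2.005 g H₂O ÷ 18.015 g/mol = 0.22259 mol
mass O = 3.194 − (1.7824 + 0.22437) = 1.1872 g → mol O = 1.1872 ÷ 15.999 = 0.074203 mol
mass % H = 0.22437 g ÷ 3.194 g × 100%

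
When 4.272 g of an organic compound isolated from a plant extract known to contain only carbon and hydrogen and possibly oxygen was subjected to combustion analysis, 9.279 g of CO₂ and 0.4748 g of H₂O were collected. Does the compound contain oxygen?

mol C = 9.279 g CO₂ ÷ 44.009 g/mol = 0.21084 mol
mol H = 2 × 0.4748 g H₂O ÷ 18.015 g/mol = 0.052712 mol
C and H account for only 2.5856 g of the 4.272 g sample; the remaining 1.6864 g must be oxygen.

yes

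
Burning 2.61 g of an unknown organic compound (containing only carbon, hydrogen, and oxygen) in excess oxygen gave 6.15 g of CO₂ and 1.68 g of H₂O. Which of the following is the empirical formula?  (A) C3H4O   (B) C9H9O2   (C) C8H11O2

mol C = 6.15 g CO₂ ÷ 44.009 g/mol = 0.1397 mol
mol H = 2 × 1.68 g H₂O ÷ 18.015 g/mol = 0.1865 mol
mass O = 2.61 − (1.678 + 0.1880) = 0.7435 g → mol O = 0.7435 ÷ 15.999 = 0.04647 mol
Divide by the smallest (0.04647 mol): C 3.007, H 4.013, O 1.000

(A) C3H4O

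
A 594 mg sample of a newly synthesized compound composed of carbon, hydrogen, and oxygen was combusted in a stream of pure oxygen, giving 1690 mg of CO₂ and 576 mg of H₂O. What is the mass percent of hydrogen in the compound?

mol C = 1.69 g CO₂ ÷ 44.009 g/mol = 0.03840 mol
mol H = 2 × 0.576 g H₂O ÷ 18.015 g/mol = 0.06395 mol
mass O = 0.594 − (0.4612 + 0.06446) = 0.06830 g → mol O = 0.06830 ÷ 15.999 = 0.004269 mol
mass % H = 0.06446 g ÷ 0.594 g × 100%

10.9%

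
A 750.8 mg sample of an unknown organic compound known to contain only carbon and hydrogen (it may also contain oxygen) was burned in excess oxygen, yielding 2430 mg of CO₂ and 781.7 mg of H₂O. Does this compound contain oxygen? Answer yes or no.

mol C = 2.430 g CO₂ ÷ 44.009 g/mol = 0.055216 mol
mol H = 2 × 0.7817 g H₂O ÷ 18.015 g/mol = 0.086783 mol
C and H together account for 0.75068 g — essentially the entire 0.7508 g sample — so the compound contains no oxygen.

no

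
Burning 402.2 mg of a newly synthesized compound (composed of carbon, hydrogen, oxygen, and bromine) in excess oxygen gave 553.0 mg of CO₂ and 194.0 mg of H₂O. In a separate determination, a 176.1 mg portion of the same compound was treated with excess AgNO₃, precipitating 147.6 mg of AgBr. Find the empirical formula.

mol C = 0.5530 g CO₂ ÷ 44.009 g/mol = 0.012566 mol
mol H = 2 × 0.1940 g H₂O ÷ 18.015 g/mol = 0.021538 mol
From the AgBr data: mol Br per gram of compound = (0.1476 ÷ 187.772) ÷ 0.1761 = 0.0044637 mol/g, so in the 0.4022 g combustion sample mol Br = 0.0017953 mol
mass O = 0.4022 − (0.15093 + 0.021710 + 0.14345) = 0.086112 g → mol O = 0.086112 ÷ 15.999 = 0.0053824 mol
Divide by the smallest (0.0017953 mol): C 6.999, H 11.997, Br 1.000, O 2.998

C7H12BrO3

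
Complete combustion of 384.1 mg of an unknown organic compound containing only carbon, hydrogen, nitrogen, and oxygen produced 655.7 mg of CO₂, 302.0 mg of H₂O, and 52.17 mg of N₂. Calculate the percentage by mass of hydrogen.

mol C = 0.6557 g CO₂ ÷ 44.009 g/mol = 0.014899 mol
mol H = 2 × 0.3020 g H₂O ÷ 18.015 g/mol = 0.033528 mol
mol N = 2 × 0.05217 g N₂ ÷ 28.014 g/mol = 0.0037246 mol
mass O = 0.3841 − (0.17895 + 0.033796 + 0.052170) = 0.11918 g → mol O = 0.11918 ÷ 15.999 = 0.0074492 mol
mass % H = 0.033796 g ÷ 0.3841 g × 100%

8.80%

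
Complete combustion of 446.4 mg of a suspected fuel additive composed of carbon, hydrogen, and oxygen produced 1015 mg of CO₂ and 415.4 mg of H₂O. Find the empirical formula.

mol C = 1.015 g CO₂ ÷ 44.009 g/mol = 0.023063 mol
mol H = 2 × 0.4154 g H₂O ÷ 18.015 g/mol = 0.046117 mol
mass O = 0.4464 − (0.27702 + 0.046486) = 0.12290 g → mol O = 0.12290 ÷ 15.999 = 0.0076816 mol
Divide by the smallest (0.0076816 mol): C 3.002, H 6.004, O 1.000

C3H6O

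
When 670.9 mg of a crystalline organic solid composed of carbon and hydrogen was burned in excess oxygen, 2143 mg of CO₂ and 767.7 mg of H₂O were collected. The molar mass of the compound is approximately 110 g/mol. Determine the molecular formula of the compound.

C8H14

mol C = 2.143 g CO₂ ÷ 44.009 g/mol = 0.048695 mol
mol H = 2 × 0.7677 g H₂O ÷ 18.015 g/mol = 0.085229 mol
Divide by the smallest (0.048695 mol): C 1.000, H 1.750
Multiplying each by 4 gives whole numbers: C 4.00, H 7.00
Empirical formula: C4H7
Empirical-formula mass = 55.10 g/mol; 110 ÷ 55.10 ≈ 2, so the molecular formula is C8H14.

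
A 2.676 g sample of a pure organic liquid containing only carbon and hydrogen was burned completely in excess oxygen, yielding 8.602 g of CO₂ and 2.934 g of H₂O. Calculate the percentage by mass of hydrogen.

mol C = 8.602 g CO₂ ÷ 44.009 g/mol = 0.19546 mol
mol H = 2 × 2.934 g H₂O ÷ 18.015 g/mol = 0.32573 mol
mass % H = 0.32833 g ÷ 2.676 g × 100%

12.27%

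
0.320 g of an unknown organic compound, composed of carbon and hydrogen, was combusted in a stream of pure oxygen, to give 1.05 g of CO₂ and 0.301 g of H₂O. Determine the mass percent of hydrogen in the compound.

mol C = 1.05 g CO₂ ÷ 44.009 g/mol = 0.02386 mol
mol H = 2 × 0.301 g H₂O ÷ 18.015 g/mol = 0.03342 mol
mass % H = 0.03368 g ÷ 0.320 g × 100%

10.5%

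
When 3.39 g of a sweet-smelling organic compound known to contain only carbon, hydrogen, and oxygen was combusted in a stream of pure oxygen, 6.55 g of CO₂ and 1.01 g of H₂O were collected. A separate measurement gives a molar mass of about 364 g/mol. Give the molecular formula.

C16H12O10

mol C = 6.55 g CO₂ ÷ 44.009 g/mol = 0.1488 mol
mol H = 2 × 1.01 g H₂O ÷ 18.015 g/mol = 0.1121 mol
mass O = 3.39 − (1.788 + 0.1130) = 1.489 g → mol O = 1.489 ÷ 15.999 = 0.09309 mol
Divide by the smallest (0.09309 mol): C 1.599, H 1.205, O 1.000
Multiplying each by 5 gives whole numbers: C 7.99, H 6.02, O 5.00
Empirical formula: C8H6O5
Empirical-formula mass = 182.13 g/mol; 364 ÷ 182.13 ≈ 2, so the molecular formula is C16H12O10.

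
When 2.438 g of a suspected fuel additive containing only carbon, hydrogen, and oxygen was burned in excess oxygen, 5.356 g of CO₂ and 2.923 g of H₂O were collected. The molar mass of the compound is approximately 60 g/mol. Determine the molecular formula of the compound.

C3H8O

mol C = 5.356 g CO₂ ÷ 44.009 g/mol = 0.12170 mol
mol H = 2 × 2.923 g H₂O ÷ 18.015 g/mol = 0.32451 mol
mass O = 2.438 − (1.4618 + 0.32710) = 0.64913 g → mol O = 0.64913 ÷ 15.999 = 0.040573 mol
Divide by the smallest (0.040573 mol): C 3.000, H 7.998, O 1.000
Empirical formula: C3H8O
Empirical-formula mass = 60.10 g/mol; 60 ÷ 60.10 ≈ 1, so the molecular formula is C3H8O.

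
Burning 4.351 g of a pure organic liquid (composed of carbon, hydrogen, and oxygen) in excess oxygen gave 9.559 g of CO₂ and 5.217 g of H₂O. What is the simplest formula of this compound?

mol C = 9.559 g CO₂ ÷ 44.009 g/mol = 0.21721 mol
mol H = 2 × 5.217 g H₂O ÷ 18.015 g/mol = 0.57918 mol
mass O = 4.351 − (2.6089 + 0.58382) = 1.1583 g → mol O = 1.1583 ÷ 15.999 = 0.072400 mol
Divide by the smallest (0.072400 mol): C 3.000, H 8.000, O 1.000

C3H8O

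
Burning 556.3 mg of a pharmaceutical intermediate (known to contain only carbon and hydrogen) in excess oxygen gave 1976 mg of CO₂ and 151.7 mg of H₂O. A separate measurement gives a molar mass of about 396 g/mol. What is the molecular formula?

C32H12

mol C = 1.976 g CO₂ ÷ 44.009 g/mol = 0.044900 mol
mol H = 2 × 0.1517 g H₂O ÷ 18.015 g/mol = 0.016842 mol
Divide by the smallest (0.016842 mol): C 2.666, H 1.000
Multiplying each by 3 gives whole numbers: C 8.00, H 3.00
Empirical formula: C8H3
Empirical-formula mass = 99.11 g/mol; 396 ÷ 99.11 ≈ 4, so the molecular formula is C32H12.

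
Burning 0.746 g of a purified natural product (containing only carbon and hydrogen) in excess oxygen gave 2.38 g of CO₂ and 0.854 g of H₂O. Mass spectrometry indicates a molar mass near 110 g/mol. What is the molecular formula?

mol C = 2.38 g CO₂ ÷ 44.009 g/mol = 0.05408 mol
mol H = 2 × 0.854 g H₂O ÷ 18.015 g/mol = 0.09481 mol
Divide by the smallest (0.05408 mol): C 1.000, H 1.753
Multiplying each by 4 gives whole numbers: C 4.00, H 7.01
Empirical formula: C4H7
Empirical-formula mass = 55.10 g/mol; 110 ÷ 55.10 ≈ 2, so the molecular formula is C8H14.

C8H14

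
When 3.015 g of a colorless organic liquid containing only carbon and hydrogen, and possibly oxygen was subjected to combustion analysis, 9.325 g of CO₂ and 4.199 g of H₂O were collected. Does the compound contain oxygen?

no

mol C = 9.325 g CO₂ ÷ 44.009 g/mol = 0.21189 mol
mol H = 2 × 4.199 g H₂O ÷ 18.015 g/mol = 0.46617 mol
C and H together account for 3.0149 g — essentially the entire 3.015 g sample — so the compound contains no oxygen.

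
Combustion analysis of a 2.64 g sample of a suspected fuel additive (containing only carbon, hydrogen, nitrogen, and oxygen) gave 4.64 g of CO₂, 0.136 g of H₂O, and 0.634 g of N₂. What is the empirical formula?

C7HN3O3

mol C = 4.64 g CO₂ ÷ 44.009 g/mol = 0.1054 mol
mol H = 2 × 0.136 g H₂O ÷ 18.015 g/mol = 0.01510 mol
mol N = 2 × 0.634 g N₂ ÷ 28.014 g/mol = 0.04526 mol
mass O = 2.64 − (1.266 + 0.01522 + 0.6340) = 0.7244 g → mol O = 0.7244 ÷ 15.999 = 0.04528 mol
Divide by the smallest (0.01510 mol): C 6.983, H 1.000, N 2.998, O 2.999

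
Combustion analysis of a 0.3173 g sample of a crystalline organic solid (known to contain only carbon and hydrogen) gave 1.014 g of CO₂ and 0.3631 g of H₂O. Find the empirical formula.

C4H7

mol C = 1.014 g CO₂ ÷ 44.009 g/mol = 0.023041 mol
mol H = 2 × 0.3631 g H₂O ÷ 18.015 g/mol = 0.040311 mol
Divide by the smallest (0.023041 mol): C 1.000, H 1.750
Multiplying each by 4 gives whole numbers: C 4.00, H 7.00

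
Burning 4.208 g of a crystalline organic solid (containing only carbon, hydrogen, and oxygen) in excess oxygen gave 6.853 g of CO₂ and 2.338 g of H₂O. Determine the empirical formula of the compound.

C6H10O5

mol C = 6.853 g CO₂ ÷ 44.009 g/mol = 0.15572 mol
mol H = 2 × 2.338 g H₂O ÷ 18.015 g/mol = 0.25956 mol
mass O = 4.208 − (1.8703 + 0.26164) = 2.0760 g → mol O = 2.0760 ÷ 15.999 = 0.12976 mol
Divide by the smallest (0.12976 mol): C 1.200, H 2.000, O 1.000
Multiplying each by 5 gives whole numbers: C 6.00, H 10.00, O 5.00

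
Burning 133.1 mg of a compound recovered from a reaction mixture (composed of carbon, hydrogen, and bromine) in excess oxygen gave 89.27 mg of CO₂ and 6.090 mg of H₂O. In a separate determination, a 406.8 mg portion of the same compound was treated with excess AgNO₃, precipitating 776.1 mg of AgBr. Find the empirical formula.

mol C = 0.08927 g CO₂ ÷ 44.009 g/mol = 0.0020284 mol
mol H = 2 × 0.006090 g H₂O ÷ 18.015 g/mol = 0.00067610 mol
From the AgBr data: mol Br per gram of compound = (0.7761 ÷ 187.772) ÷ 0.4068 = 0.010160 mol/g, so in the 0.1331 g combustion sample mol Br = 0.0013523 mol
Divide by the smallest (0.00067610 mol): C 3.000, H 1.000, Br 2.000

C3HBr2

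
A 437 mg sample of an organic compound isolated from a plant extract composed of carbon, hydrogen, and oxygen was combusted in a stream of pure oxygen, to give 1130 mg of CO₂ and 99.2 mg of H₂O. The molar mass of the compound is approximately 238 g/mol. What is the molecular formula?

C14H6O4

mol C = 1.13 g CO₂ ÷ 44.009 g/mol = 0.02568 mol
mol H = 2 × 0.0992 g H₂O ÷ 18.015 g/mol = 0.01101 mol
mass O = 0.437 − (0.3084 + 0.01110) = 0.1175 g → mol O = 0.1175 ÷ 15.999 = 0.007344 mol
Divide by the smallest (0.007344 mol): C 3.496, H 1.500, O 1.000
Multiplying each by 2 gives whole numbers: C 6.99, H 3.00, O 2.00
Empirical formula: C7H3O2
Empirical-formula mass = 119.10 g/mol; 238 ÷ 119.10 ≈ 2, so the molecular formula is C14H6O4.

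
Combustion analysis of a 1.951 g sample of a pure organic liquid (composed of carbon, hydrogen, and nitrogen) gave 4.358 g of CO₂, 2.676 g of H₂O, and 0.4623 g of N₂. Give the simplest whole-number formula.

mol C = 4.358 g CO₂ ÷ 44.009 g/mol = 0.099025 mol
mol H = 2 × 2.676 g H₂O ÷ 18.015 g/mol = 0.29709 mol
mol N = 2 × 0.4623 g N₂ ÷ 28.014 g/mol = 0.033005 mol
Divide by the smallest (0.033005 mol): C 3.000, H 9.001, N 1.000

C3H9N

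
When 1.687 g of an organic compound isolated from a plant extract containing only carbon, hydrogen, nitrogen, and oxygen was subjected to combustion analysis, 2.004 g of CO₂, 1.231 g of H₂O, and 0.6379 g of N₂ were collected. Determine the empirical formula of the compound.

mol C = 2.004 g CO₂ ÷ 44.009 g/mol = 0.045536 mol
mol H = 2 × 1.231 g H₂O ÷ 18.015 g/mol = 0.13666 mol
mol N = 2 × 0.6379 g N₂ ÷ 28.014 g/mol = 0.045542 mol
mass O = 1.687 − (0.54693 + 0.13776 + 0.63790) = 0.36441 g → mol O = 0.36441 ÷ 15.999 = 0.022777 mol
Divide by the smallest (0.022777 mol): C 1.999, H 6.000, N 1.999, O 1.000

C2H6N2O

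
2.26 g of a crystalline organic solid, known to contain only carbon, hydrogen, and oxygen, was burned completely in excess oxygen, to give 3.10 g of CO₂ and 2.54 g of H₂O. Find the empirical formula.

CH4O

mol C = 3.10 g CO₂ ÷ 44.009 g/mol = 0.07044 mol
mol H = 2 × 2.54 g H₂O ÷ 18.015 g/mol = 0.2820 mol
mass O = 2.26 − (0.8461 + 0.2842) = 1.130 g → mol O = 1.130 ÷ 15.999 = 0.07061 mol
Divide by the smallest (0.07044 mol): C 1.000, H 4.003, O 1.002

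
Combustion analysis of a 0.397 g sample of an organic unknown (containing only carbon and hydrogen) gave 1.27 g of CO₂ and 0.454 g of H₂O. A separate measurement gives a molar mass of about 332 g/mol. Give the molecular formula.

C24H42

mol C = 1.27 g CO₂ ÷ 44.009 g/mol = 0.02886 mol
mol H = 2 × 0.454 g H₂O ÷ 18.015 g/mol = 0.05040 mol
Divide by the smallest (0.02886 mol): C 1.000, H 1.747
Multiplying each by 4 gives whole numbers: C 4.00, H 6.99
Empirical formula: C4H7
Empirical-formula mass = 55.10 g/mol; 332 ÷ 55.10 ≈ 6, so the molecular formula is C24H42.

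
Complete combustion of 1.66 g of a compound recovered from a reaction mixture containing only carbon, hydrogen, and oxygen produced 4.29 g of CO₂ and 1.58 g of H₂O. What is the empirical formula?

mol C = 4.29 g CO₂ ÷ 44.009 g/mol = 0.09748 mol
mol H = 2 × 1.58 g H₂O ÷ 18.015 g/mol = 0.1754 mol
mass O = 1.66 − (1.171 + 0.1768) = 0.3124 g → mol O = 0.3124 ÷ 15.999 = 0.01952 mol
Divide by the smallest (0.01952 mol): C 4.993, H 8.985, O 1.000

C5H9O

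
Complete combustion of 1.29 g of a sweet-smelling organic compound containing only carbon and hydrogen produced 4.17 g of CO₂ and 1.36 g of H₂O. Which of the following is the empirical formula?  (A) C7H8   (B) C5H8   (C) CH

(B) C5H8

mol C = 4.17 g CO₂ ÷ 44.009 g/mol = 0.09475 mol
mol H = 2 × 1.36 g H₂O ÷ 18.015 g/mol = 0.1510 mol
Divide by the smallest (0.09475 mol): C 1.000, H 1.593
Multiplying each by 5 gives whole numbers: C 5.00, H 7.97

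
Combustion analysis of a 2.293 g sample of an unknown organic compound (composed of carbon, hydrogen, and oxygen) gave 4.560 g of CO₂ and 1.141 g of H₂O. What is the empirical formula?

mol C = 4.560 g CO₂ ÷ 44.009 g/mol = 0.10362 mol
mol H = 2 × 1.141 g H₂O ÷ 18.015 g/mol = 0.12667 mol
mass O = 2.293 − (1.2445 + 0.12769) = 0.92079 g → mol O = 0.92079 ÷ 15.999 = 0.057553 mol
Divide by the smallest (0.057553 mol): C 1.800, H 2.201, O 1.000
Multiplying each by 5 gives whole numbers: C 9.00, H 11.00, O 5.00

C9H11O5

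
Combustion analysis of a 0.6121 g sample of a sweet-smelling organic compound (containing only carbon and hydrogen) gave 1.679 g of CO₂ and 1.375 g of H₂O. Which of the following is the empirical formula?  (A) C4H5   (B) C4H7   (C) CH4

mol C = 1.679 g CO₂ ÷ 44.009 g/mol = 0.038151 mol
mol H = 2 × 1.375 g H₂O ÷ 18.015 g/mol = 0.15265 mol
Divide by the smallest (0.038151 mol): C 1.000, H 4.001

(C) CH4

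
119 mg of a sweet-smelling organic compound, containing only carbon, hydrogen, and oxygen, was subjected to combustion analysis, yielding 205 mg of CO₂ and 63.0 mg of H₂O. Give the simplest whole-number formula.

mol C = 0.205 g CO₂ ÷ 44.009 g/mol = 0.004658 mol
mol H = 2 × 0.0630 g H₂O ÷ 18.015 g/mol = 0.006994 mol
mass O = 0.119 − (0.05595 + 0.007050) = 0.05600 g → mol O = 0.05600 ÷ 15.999 = 0.003500 mol
Divide by the smallest (0.003500 mol): C 1.331, H 1.998, O 1.000
Multiplying each by 3 gives whole numbers: C 3.99, H 5.99, O 3.00

C4H6O3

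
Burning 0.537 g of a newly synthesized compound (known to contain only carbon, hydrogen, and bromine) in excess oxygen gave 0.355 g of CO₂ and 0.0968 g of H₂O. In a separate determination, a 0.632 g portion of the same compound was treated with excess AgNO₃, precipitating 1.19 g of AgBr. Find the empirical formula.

C3H4Br2

mol C = 0.355 g CO₂ ÷ 44.009 g/mol = 0.008067 mol
mol H = 2 × 0.0968 g H₂O ÷ 18.015 g/mol = 0.01075 mol
From the AgBr data: mol Br per gram of compound = (1.19 ÷ 187.772) ÷ 0.632 = 0.01003 mol/g, so in the 0.537 g combustion sample mol Br = 0.005385 mol
Divide by the smallest (0.005385 mol): C 1.498, H 1.996, Br 1.000
Multiplying each by 2 gives whole numbers: C 3.00, H 3.99, Br 2.00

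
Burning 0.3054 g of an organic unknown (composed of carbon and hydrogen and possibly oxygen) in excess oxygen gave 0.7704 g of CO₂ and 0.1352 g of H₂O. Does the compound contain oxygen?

mol C = 0.7704 g CO₂ ÷ 44.009 g/mol = 0.017506 mol
mol H = 2 × 0.1352 g H₂O ÷ 18.015 g/mol = 0.015010 mol
C and H account for only 0.22539 g of the 0.3054 g sample; the remaining 0.080012 g must be oxygen.

yes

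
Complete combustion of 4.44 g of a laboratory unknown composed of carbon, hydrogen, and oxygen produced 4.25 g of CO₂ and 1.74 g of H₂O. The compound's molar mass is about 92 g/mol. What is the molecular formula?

mol C = 4.25 g CO₂ ÷ 44.009 g/mol = 0.09657 mol
mol H = 2 × 1.74 g H₂O ÷ 18.015 g/mol = 0.1932 mol
mass O = 4.44 − (1.160 + 0.1947) = 3.085 g → mol O = 3.085 ÷ 15.999 = 0.1928 mol
Divide by the smallest (0.09657 mol): C 1.000, H 2.000, O 1.997
Empirical formula: CH2O2
Empirical-formula mass = 46.02 g/mol; 92 ÷ 46.02 ≈ 2, so the molecular formula is C2H4O4.

C2H4O4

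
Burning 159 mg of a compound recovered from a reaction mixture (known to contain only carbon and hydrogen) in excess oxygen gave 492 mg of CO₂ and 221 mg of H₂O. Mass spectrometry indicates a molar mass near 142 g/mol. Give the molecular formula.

mol C = 0.492 g CO₂ ÷ 44.009 g/mol = 0.01118 mol
mol H = 2 × 0.221 g H₂O ÷ 18.015 g/mol = 0.02454 mol
Divide by the smallest (0.01118 mol): C 1.000, H 2.195
Multiplying each by 5 gives whole numbers: C 5.00, H 10.97
Empirical formula: C5H11
Empirical-formula mass = 71.14 g/mol; 142 ÷ 71.14 ≈ 2, so the molecular formula is C10H22.

C10H22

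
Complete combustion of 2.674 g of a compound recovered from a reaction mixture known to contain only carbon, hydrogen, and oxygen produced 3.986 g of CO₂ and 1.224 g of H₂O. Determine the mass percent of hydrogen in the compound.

mol C = 3.986 g CO₂ ÷ 44.009 g/mol = 0.090572 mol
mol H = 2 × 1.224 g H₂O ÷ 18.015 g/mol = 0.13589 mol
mass O = 2.674 − (1.0879 + 0.13697) = 1.4492 g → mol O = 1.4492 ÷ 15.999 = 0.090578 mol
mass % H = 0.13697 g ÷ 2.674 g × 100%

5.12%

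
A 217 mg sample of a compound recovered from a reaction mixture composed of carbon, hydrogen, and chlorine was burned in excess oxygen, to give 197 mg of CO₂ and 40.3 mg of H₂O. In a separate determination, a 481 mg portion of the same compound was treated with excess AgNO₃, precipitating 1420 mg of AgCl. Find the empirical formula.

CHCl

mol C = 0.197 g CO₂ ÷ 44.009 g/mol = 0.004476 mol
mol H = 2 × 0.0403 g H₂O ÷ 18.015 g/mol = 0.004474 mol
From the AgCl data: mol Cl per gram of compound = (1.42 ÷ 143.318) ÷ 0.481 = 0.02060 mol/g, so in the 0.217 g combustion sample mol Cl = 0.004470 mol
Divide by the smallest (0.004470 mol): C 1.001, H 1.001, Cl 1.000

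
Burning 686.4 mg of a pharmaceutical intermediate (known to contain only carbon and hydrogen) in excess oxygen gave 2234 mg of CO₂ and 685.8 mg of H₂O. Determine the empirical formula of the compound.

mol C = 2.234 g CO₂ ÷ 44.009 g/mol = 0.050762 mol
mol H = 2 × 0.6858 g H₂O ÷ 18.015 g/mol = 0.076137 mol
Divide by the smallest (0.050762 mol): C 1.000, H 1.500
Multiplying each by 2 gives whole numbers: C 2.00, H 3.00

C2H3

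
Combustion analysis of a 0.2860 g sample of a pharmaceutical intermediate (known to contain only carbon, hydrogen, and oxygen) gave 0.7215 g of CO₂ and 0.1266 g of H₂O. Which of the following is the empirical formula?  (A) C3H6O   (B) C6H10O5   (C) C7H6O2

mol C = 0.7215 g CO₂ ÷ 44.009 g/mol = 0.016394 mol
mol H = 2 × 0.1266 g H₂O ÷ 18.015 g/mol = 0.014055 mol
mass O = 0.2860 − (0.19691 + 0.014167) = 0.074920 g → mol O = 0.074920 ÷ 15.999 = 0.0046828 mol
Divide by the smallest (0.0046828 mol): C 3.501, H 3.001, O 1.000
Multiplying each by 2 gives whole numbers: C 7.00, H 6.00, O 2.00

(C) C7H6O2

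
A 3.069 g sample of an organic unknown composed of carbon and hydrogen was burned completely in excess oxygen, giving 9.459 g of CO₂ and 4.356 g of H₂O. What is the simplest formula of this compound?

mol C = 9.459 g CO₂ ÷ 44.009 g/mol = 0.21493 mol
mol H = 2 × 4.356 g H₂O ÷ 18.015 g/mol = 0.48360 mol
Divide by the smallest (0.21493 mol): C 1.000, H 2.250
Multiplying each by 4 gives whole numbers: C 4.00, H 9.00

C4H9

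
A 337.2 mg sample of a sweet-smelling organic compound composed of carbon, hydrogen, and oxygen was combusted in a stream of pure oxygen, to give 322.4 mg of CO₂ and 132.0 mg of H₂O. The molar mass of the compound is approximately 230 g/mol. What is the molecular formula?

mol C = 0.3224 g CO₂ ÷ 44.009 g/mol = 0.0073258 mol
mol H = 2 × 0.1320 g H₂O ÷ 18.015 g/mol = 0.014654 mol
mass O = 0.3372 − (0.087990 + 0.014772) = 0.23444 g → mol O = 0.23444 ÷ 15.999 = 0.014653 mol
Divide by the smallest (0.0073258 mol): C 1.000, H 2.000, O 2.000
Empirical formula: CH2O2
Empirical-formula mass = 46.02 g/mol; 230 ÷ 46.02 ≈ 5, so the molecular formula is C5H10O10.

C5H10O10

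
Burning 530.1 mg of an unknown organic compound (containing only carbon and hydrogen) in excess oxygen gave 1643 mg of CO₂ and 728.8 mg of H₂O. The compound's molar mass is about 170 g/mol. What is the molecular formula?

mol C = 1.643 g CO₂ ÷ 44.009 g/mol = 0.037333 mol
mol H = 2 × 0.7288 g H₂O ÷ 18.015 g/mol = 0.080910 mol
Divide by the smallest (0.037333 mol): C 1.000, H 2.167
Multiplying each by 6 gives whole numbers: C 6.00, H 13.00
Empirical formula: C6H13
Empirical-formula mass = 85.17 g/mol; 170 ÷ 85.17 ≈ 2, so the molecular formula is C12H26.

C12H26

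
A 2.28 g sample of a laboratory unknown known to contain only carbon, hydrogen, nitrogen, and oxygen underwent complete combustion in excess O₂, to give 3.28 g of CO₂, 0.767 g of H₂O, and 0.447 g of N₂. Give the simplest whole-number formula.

mol C = 3.28 g CO₂ ÷ 44.009 g/mol = 0.07453 mol
mol H = 2 × 0.767 g H₂O ÷ 18.015 g/mol = 0.08515 mol
mol N = 2 × 0.447 g N₂ ÷ 28.014 g/mol = 0.03191 mol
mass O = 2.28 − (0.8952 + 0.08583 + 0.4470) = 0.8520 g → mol O = 0.8520 ÷ 15.999 = 0.05325 mol
Divide by the smallest (0.03191 mol): C 2.335, H 2.668, N 1.000, O 1.669
Multiplying each by 3 gives whole numbers: C 7.01, H 8.00, N 3.00, O 5.01

C7H8N3O5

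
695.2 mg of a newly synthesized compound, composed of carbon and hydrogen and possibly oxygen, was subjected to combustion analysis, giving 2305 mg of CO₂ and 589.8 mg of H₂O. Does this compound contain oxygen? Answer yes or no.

no

mol C = 2.305 g CO₂ ÷ 44.009 g/mol = 0.052376 mol
mol H = 2 × 0.5898 g H₂O ÷ 18.015 g/mol = 0.065479 mol
C and H together account for 0.69509 g — essentially the entire 0.6952 g sample — so the compound contains no oxygen.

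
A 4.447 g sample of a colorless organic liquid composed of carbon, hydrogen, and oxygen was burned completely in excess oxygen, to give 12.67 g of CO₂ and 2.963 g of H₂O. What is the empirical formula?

mol C = 12.67 g CO₂ ÷ 44.009 g/mol = 0.28790 mol
mol H = 2 × 2.963 g H₂O ÷ 18.015 g/mol = 0.32895 mol
mass O = 4.447 − (3.4579 + 0.33158) = 0.65751 g → mol O = 0.65751 ÷ 15.999 = 0.041097 mol
Divide by the smallest (0.041097 mol): C 7.005, H 8.004, O 1.000

C7H8O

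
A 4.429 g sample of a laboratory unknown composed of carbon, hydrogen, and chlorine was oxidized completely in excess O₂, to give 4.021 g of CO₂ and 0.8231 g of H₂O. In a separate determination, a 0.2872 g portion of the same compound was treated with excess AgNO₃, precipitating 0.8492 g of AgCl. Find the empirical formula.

CHCl

mol C = 4.021 g CO₂ ÷ 44.009 g/mol = 0.091368 mol
mol H = 2 × 0.8231 g H₂O ÷ 18.015 g/mol = 0.091379 mol
From the AgCl data: mol Cl per gram of compound = (0.8492 ÷ 143.318) ÷ 0.2872 = 0.020631 mol/g, so in the 4.429 g combustion sample mol Cl = 0.091376 mol
Divide by the smallest (0.091368 mol): C 1.000, H 1.000, Cl 1.000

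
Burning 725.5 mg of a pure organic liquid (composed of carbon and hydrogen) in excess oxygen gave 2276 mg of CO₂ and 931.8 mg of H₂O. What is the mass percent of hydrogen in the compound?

mol C = 2.276 g CO₂ ÷ 44.009 g/mol = 0.051717 mol
mol H = 2 × 0.9318 g H₂O ÷ 18.015 g/mol = 0.10345 mol
mass % H = 0.10427 g ÷ 0.7255 g × 100%

14.37%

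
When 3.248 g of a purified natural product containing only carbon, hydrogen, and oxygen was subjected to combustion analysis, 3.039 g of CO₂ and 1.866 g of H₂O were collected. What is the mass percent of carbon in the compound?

mol C = 3.039 g CO₂ ÷ 44.009 g/mol = 0.069054 mol
mol H = 2 × 1.866 g H₂O ÷ 18.015 g/mol = 0.20716 mol
mass O = 3.248 − (0.82941 + 0.20882) = 2.2098 g → mol O = 2.2098 ÷ 15.999 = 0.13812 mol
mass % C = 0.82941 g ÷ 3.248 g × 100%

25.54%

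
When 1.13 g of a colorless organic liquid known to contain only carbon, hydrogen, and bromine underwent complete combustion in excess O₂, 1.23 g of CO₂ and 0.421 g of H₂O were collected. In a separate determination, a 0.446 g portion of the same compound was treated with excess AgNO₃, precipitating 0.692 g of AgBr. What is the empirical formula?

C3H5Br

mol C = 1.23 g CO₂ ÷ 44.009 g/mol = 0.02795 mol
mol H = 2 × 0.421 g H₂O ÷ 18.015 g/mol = 0.04674 mol
From the AgBr data: mol Br per gram of compound = (0.692 ÷ 187.772) ÷ 0.446 = 0.008263 mol/g, so in the 1.13 g combustion sample mol Br = 0.009337 mol
Divide by the smallest (0.009337 mol): C 2.993, H 5.006, Br 1.000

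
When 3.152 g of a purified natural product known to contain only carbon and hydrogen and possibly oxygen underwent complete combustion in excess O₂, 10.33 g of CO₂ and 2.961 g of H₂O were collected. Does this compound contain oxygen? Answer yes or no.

mol C = 10.33 g CO₂ ÷ 44.009 g/mol = 0.23472 mol
mol H = 2 × 2.961 g H₂O ÷ 18.015 g/mol = 0.32873 mol
C and H together account for 3.1506 g — essentially the entire 3.152 g sample — so the compound contains no oxygen.

no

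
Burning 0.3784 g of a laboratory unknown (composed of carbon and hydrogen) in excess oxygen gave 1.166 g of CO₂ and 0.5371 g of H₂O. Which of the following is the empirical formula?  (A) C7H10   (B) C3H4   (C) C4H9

(C) C4H9

mol C = 1.166 g CO₂ ÷ 44.009 g/mol = 0.026495 mol
mol H = 2 × 0.5371 g H₂O ÷ 18.015 g/mol = 0.059628 mol
Divide by the smallest (0.026495 mol): C 1.000, H 2.251
Multiplying each by 4 gives whole numbers: C 4.00, H 9.00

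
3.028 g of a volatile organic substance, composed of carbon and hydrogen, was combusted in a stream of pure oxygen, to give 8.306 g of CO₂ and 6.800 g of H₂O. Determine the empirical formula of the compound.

CH4

mol C = 8.306 g CO₂ ÷ 44.009 g/mol = 0.18873 mol
mol H = 2 × 6.800 g H₂O ÷ 18.015 g/mol = 0.75493 mol
Divide by the smallest (0.18873 mol): C 1.000, H 4.000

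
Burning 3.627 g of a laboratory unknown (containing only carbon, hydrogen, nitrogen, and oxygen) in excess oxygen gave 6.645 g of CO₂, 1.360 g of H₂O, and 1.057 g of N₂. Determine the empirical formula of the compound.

mol C = 6.645 g CO₂ ÷ 44.009 g/mol = 0.15099 mol
mol H = 2 × 1.360 g H₂O ÷ 18.015 g/mol = 0.15099 mol
mol N = 2 × 1.057 g N₂ ÷ 28.014 g/mol = 0.075462 mol
mass O = 3.627 − (1.8136 + 0.15219 + 1.0570) = 0.60424 g → mol O = 0.60424 ÷ 15.999 = 0.037768 mol
Divide by the smallest (0.037768 mol): C 3.998, H 3.998, N 1.998, O 1.000

C4H4N2O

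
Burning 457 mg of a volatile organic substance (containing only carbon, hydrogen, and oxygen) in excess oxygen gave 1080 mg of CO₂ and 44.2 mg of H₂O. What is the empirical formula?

mol C = 1.08 g CO₂ ÷ 44.009 g/mol = 0.02454 mol
mol H = 2 × 0.0442 g H₂O ÷ 18.015 g/mol = 0.004907 mol
mass O = 0.457 − (0.2948 + 0.004946) = 0.1573 g → mol O = 0.1573 ÷ 15.999 = 0.009832 mol
Divide by the smallest (0.004907 mol): C 5.001, H 1.000, O 2.004

C5HO2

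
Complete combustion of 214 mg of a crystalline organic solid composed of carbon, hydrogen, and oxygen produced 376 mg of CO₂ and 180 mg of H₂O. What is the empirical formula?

C3H7O2

mol C = 0.376 g CO₂ ÷ 44.009 g/mol = 0.008544 mol
mol H = 2 × 0.180 g H₂O ÷ 18.015 g/mol = 0.01998 mol
mass O = 0.214 − (0.1026 + 0.02014) = 0.09124 g → mol O = 0.09124 ÷ 15.999 = 0.005703 mol
Divide by the smallest (0.005703 mol): C 1.498, H 3.504, O 1.000
Multiplying each by 2 gives whole numbers: C 3.00, H 7.01, O 2.00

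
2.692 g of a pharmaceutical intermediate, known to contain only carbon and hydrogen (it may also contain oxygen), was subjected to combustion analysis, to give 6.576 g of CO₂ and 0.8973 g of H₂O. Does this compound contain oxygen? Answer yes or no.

yes

mol C = 6.576 g CO₂ ÷ 44.009 g/mol = 0.14942 mol
mol H = 2 × 0.8973 g H₂O ÷ 18.015 g/mol = 0.099617 mol
C and H account for only 1.8951 g of the 2.692 g sample; the remaining 0.79685 g must be oxygen.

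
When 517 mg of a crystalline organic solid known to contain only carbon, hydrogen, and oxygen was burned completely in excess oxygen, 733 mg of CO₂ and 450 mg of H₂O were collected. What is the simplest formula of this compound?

CH3O

mol C = 0.733 g CO₂ ÷ 44.009 g/mol = 0.01666 mol
mol H = 2 × 0.450 g H₂O ÷ 18.015 g/mol = 0.04996 mol
mass O = 0.517 − (0.2001 + 0.05036) = 0.2666 g → mol O = 0.2666 ÷ 15.999 = 0.01666 mol
Divide by the smallest (0.01666 mol): C 1.000, H 2.999, O 1.000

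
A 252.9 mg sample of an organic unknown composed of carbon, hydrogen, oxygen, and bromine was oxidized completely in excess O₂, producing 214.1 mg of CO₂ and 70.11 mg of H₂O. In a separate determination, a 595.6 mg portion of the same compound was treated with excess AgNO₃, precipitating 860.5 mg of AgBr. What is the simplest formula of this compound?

C5H8Br2O2

mol C = 0.2141 g CO₂ ÷ 44.009 g/mol = 0.0048649 mol
mol H = 2 × 0.07011 g H₂O ÷ 18.015 g/mol = 0.0077835 mol
From the AgBr data: mol Br per gram of compound = (0.8605 ÷ 187.772) ÷ 0.5956 = 0.0076942 mol/g, so in the 0.2529 g combustion sample mol Br = 0.0019459 mol
mass O = 0.2529 − (0.058432 + 0.0078458 + 0.15548) = 0.031139 g → mol O = 0.031139 ÷ 15.999 = 0.0019463 mol
Divide by the smallest (0.0019459 mol): C 2.500, H 4.000, Br 1.000, O 1.000
Multiplying each by 2 gives whole numbers: C 5.00, H 8.00, Br 2.00, O 2.00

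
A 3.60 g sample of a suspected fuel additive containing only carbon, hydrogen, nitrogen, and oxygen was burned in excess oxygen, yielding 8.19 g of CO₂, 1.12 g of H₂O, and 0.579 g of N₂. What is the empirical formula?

C9H6N2O2

mol C = 8.19 g CO₂ ÷ 44.009 g/mol = 0.1861 mol
mol H = 2 × 1.12 g H₂O ÷ 18.015 g/mol = 0.1243 mol
mol N = 2 × 0.579 g N₂ ÷ 28.014 g/mol = 0.04134 mol
mass O = 3.60 − (2.235 + 0.1253 + 0.5790) = 0.6604 g → mol O = 0.6604 ÷ 15.999 = 0.04128 mol
Divide by the smallest (0.04128 mol): C 4.508, H 3.012, N 1.001, O 1.000
Multiplying each by 2 gives whole numbers: C 9.02, H 6.02, N 2.00, O 2.00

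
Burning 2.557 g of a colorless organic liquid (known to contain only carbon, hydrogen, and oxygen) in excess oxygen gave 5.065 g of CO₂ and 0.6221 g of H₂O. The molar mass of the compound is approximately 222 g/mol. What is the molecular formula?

C10H6O6

mol C = 5.065 g CO₂ ÷ 44.009 g/mol = 0.11509 mol
mol H = 2 × 0.6221 g H₂O ÷ 18.015 g/mol = 0.069065 mol
mass O = 2.557 − (1.3823 + 0.069617) = 1.1050 g → mol O = 1.1050 ÷ 15.999 = 0.069069 mol
Divide by the smallest (0.069065 mol): C 1.666, H 1.000, O 1.000
Multiplying each by 3 gives whole numbers: C 5.00, H 3.00, O 3.00
Empirical formula: C5H3O3
Empirical-formula mass = 111.08 g/mol; 222 ÷ 111.08 ≈ 2, so the molecular formula is C10H6O6.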